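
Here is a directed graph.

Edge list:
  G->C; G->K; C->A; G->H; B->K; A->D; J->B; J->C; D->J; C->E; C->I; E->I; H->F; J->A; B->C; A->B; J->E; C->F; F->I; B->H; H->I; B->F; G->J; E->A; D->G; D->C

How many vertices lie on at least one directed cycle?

A vertex is on a directed cycle iff it belongs to a strongly connected component of size ≥ 2 (or has a self-loop).
The vertices on cycles are {A, B, C, D, E, G, J} — 7 in total.

7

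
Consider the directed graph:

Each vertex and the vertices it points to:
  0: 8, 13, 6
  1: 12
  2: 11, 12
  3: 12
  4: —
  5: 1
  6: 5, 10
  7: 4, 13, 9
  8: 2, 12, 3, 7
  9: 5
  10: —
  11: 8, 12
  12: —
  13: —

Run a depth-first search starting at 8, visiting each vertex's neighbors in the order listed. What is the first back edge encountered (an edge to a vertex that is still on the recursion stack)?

DFS from 8 (visiting each vertex's neighbors in the order listed); mark gray on enter, black on exit:
8 gray
  2 gray
    11 gray
      11→8: 8 is gray → back edge
First back edge: 11 → 8.

11->8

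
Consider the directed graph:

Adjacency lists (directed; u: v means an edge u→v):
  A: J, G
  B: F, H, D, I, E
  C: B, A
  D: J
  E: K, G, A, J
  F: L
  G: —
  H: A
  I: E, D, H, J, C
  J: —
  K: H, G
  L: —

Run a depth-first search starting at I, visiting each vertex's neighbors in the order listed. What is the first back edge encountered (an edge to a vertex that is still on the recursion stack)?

B→I

DFS from I (visiting each vertex's neighbors in the order listed); mark gray on enter, black on exit:
I gray
  E gray
    K gray
      H gray
        A gray
          J gray
          J black
          G gray
          G black
        A black
      H black
      K→G: G black — skip
    K black
    E→G: G black — skip
    E→A: A black — skip
    E→J: J black — skip
  E black
  D gray
    D→J: J black — skip
  D black
  I→H: H black — skip
  I→J: J black — skip
  C gray
    B gray
      F gray
        L gray
        L black
      F black
      B→H: H black — skip
      B→D: D black — skip
      B→I: I is gray → back edge
First back edge: B → I.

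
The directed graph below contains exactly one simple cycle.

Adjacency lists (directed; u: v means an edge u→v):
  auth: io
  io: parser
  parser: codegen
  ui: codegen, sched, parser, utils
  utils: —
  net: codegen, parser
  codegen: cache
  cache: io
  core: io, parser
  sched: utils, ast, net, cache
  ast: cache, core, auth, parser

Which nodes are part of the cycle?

io, cache, parser, codegen

DFS with gray/black marking from codegen:
codegen gray
  cache gray
    io gray
      parser gray
        parser→codegen: codegen is gray → back edge
Back edge closes the cycle codegen → cache → io → parser → codegen; its vertices are {io, cache, parser, codegen}.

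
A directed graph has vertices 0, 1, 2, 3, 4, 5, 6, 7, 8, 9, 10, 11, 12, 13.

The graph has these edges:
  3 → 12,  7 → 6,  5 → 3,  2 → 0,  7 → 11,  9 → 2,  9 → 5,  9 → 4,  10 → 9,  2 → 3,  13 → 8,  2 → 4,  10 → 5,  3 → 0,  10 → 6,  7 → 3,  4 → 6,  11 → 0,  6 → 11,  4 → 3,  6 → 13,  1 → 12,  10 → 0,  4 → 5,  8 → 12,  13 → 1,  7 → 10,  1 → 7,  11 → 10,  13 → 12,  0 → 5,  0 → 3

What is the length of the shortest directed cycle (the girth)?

For each vertex v, BFS finds the shortest path from v back to v.
The shortest such closed walk is 0 → 3 → 0, length 2.

2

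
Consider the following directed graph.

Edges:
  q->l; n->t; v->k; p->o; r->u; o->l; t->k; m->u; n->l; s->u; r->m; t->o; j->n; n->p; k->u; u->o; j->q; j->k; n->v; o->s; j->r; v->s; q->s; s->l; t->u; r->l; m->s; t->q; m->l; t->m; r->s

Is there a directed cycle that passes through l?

l lies on a cycle iff there is a path from l back to itself.
Exploring from l, it never reaches itself; equivalently, its strongly connected component is a singleton.

No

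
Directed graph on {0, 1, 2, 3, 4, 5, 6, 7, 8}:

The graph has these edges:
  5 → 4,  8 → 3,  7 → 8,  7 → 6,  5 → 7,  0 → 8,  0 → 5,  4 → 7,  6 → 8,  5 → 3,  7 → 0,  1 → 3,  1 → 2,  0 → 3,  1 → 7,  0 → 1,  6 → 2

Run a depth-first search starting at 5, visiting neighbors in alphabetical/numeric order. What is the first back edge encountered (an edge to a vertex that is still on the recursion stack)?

1→7

DFS from 5 (visiting neighbors in alphabetical/numeric order); mark gray on enter, black on exit:
5 gray
  3 gray
  3 black
  4 gray
    7 gray
      0 gray
        1 gray
          2 gray
          2 black
          1→3: 3 black — skip
          1→7: 7 is gray → back edge
First back edge: 1 → 7.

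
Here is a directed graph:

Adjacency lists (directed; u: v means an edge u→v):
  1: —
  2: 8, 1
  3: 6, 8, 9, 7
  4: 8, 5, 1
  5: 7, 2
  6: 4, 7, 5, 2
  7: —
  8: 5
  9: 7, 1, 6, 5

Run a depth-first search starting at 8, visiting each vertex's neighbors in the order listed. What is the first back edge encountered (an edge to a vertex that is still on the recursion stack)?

2→8

DFS from 8 (visiting each vertex's neighbors in the order listed); mark gray on enter, black on exit:
8 gray
  5 gray
    7 gray
    7 black
    2 gray
      2→8: 8 is gray → back edge
First back edge: 2 → 8.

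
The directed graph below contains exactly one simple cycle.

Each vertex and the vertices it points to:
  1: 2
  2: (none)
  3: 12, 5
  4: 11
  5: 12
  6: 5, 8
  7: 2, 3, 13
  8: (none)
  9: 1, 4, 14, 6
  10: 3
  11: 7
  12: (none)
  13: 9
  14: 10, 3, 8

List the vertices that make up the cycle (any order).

4, 7, 9, 11, 13

DFS with gray/black marking from 9:
9 gray
  1 gray
    2 gray
    2 black
  1 black
  4 gray
    11 gray
      7 gray
        7→2: 2 black — skip
        3 gray
          12 gray
          12 black
          5 gray
            5→12: 12 black — skip
          5 black
        3 black
        13 gray
          13→9: 9 is gray → back edge
Back edge closes the cycle 9 → 4 → 11 → 7 → 13 → 9; its vertices are {4, 7, 9, 11, 13}.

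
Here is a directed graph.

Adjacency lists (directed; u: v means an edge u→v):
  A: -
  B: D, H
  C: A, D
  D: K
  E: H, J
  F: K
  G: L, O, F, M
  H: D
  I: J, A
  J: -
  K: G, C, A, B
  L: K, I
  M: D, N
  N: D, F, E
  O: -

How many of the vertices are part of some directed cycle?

A vertex is on a directed cycle iff it belongs to a strongly connected component of size ≥ 2 (or has a self-loop).
The vertices on cycles are {B, C, D, E, F, G, H, K, L, M, N} — 11 in total.

11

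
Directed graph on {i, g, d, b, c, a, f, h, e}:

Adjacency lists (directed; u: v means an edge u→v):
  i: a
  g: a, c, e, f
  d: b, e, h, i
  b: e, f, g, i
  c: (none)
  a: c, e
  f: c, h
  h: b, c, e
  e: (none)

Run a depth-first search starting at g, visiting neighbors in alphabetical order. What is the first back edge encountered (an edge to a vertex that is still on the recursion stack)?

b→f

DFS from g (visiting neighbors in alphabetical order); mark gray on enter, black on exit:
g gray
  a gray
    c gray
    c black
    e gray
    e black
  a black
  g→c: c black — skip
  g→e: e black — skip
  f gray
    f→c: c black — skip
    h gray
      b gray
        b→e: e black — skip
        b→f: f is gray → back edge
First back edge: b → f.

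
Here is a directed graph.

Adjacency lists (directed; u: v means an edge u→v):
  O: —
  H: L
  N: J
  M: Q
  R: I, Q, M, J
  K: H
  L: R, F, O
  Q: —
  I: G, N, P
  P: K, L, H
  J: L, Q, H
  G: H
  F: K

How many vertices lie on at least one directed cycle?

10

A vertex is on a directed cycle iff it belongs to a strongly connected component of size ≥ 2 (or has a self-loop).
The vertices on cycles are {F, G, H, I, J, K, L, N, P, R} — 10 in total.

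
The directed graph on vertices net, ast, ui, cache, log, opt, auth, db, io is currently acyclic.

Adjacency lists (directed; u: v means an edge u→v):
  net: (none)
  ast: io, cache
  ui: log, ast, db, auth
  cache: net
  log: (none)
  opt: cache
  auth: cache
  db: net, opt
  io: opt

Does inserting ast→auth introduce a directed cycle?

No

Adding ast→auth creates a cycle iff auth can already reach ast.
Explore from auth: no path reaches ast. The graph stays acyclic.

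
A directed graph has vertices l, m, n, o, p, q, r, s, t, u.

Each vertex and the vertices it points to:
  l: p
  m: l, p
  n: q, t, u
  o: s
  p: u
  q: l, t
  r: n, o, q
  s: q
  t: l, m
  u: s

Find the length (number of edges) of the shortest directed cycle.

5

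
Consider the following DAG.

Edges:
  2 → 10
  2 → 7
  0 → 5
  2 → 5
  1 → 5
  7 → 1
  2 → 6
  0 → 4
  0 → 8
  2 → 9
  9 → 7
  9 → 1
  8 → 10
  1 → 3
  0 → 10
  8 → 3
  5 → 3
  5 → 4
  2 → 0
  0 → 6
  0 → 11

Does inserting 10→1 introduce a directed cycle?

No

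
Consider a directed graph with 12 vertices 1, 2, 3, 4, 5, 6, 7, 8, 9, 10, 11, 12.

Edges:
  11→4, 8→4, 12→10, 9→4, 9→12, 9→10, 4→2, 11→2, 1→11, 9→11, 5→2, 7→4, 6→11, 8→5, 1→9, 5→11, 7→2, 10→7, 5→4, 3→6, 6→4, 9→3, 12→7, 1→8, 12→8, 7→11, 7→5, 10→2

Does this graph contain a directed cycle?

DFS with white/gray/black marking, starting from 6:
6 gray
  11 gray
    2 gray
    2 black
    4 gray
      4→2: 2 black — skip
    4 black
  11 black
  6→4: 4 black — skip
6 black
1 gray
  9 gray
    9→11: 11 black — skip
    3 gray
      3→6: 6 black — skip
    3 black
    9→4: 4 black — skip
    12 gray
      7 gray
        7→4: 4 black — skip
        5 gray
          5→4: 4 black — skip
          5→11: 11 black — skip
          5→2: 2 black — skip
        5 black
        7→2: 2 black — skip
        7→11: 11 black — skip
      7 black
      10 gray
        10→7: 7 black — skip
        10→2: 2 black — skip
      10 black
      8 gray
        8→5: 5 black — skip
        8→4: 4 black — skip
      8 black
    12 black
    9→10: 10 black — skip
  9 black
  1→8: 8 black — skip
  1→11: 11 black — skip
1 black
Every edge goes to a white or black vertex — no back edge, so the graph is acyclic.

No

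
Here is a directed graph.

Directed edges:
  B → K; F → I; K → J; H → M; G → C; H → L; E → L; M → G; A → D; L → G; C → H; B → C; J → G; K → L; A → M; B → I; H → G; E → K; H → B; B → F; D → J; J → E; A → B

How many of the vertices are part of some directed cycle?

9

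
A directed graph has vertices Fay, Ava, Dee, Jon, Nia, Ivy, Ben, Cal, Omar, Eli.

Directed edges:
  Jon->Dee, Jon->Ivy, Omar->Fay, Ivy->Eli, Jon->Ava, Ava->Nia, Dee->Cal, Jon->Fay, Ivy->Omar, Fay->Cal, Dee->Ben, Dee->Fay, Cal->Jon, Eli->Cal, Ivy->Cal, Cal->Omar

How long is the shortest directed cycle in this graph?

3

For each vertex v, BFS finds the shortest path from v back to v.
The shortest such closed walk is Jon → Fay → Cal → Jon, length 3.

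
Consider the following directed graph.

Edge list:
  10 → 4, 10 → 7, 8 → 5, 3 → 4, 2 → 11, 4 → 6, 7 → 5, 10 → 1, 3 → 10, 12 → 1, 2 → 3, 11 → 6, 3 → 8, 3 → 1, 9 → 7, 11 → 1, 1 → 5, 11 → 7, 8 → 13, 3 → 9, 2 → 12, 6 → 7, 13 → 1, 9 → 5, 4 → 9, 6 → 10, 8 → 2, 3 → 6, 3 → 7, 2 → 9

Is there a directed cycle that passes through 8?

8 is on a cycle iff 8 can reach itself via ≥1 edge.
8 → 2 → 3 → 8 — yes.

Yes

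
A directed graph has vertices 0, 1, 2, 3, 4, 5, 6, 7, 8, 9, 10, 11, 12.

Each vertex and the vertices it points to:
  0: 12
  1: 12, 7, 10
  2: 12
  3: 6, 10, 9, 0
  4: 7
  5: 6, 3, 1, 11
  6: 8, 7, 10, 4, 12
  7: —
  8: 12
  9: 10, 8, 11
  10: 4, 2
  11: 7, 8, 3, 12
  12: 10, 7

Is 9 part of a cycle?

9 is on a cycle iff 9 can reach itself via ≥1 edge.
9 → 11 → 3 → 9 — yes.

Yes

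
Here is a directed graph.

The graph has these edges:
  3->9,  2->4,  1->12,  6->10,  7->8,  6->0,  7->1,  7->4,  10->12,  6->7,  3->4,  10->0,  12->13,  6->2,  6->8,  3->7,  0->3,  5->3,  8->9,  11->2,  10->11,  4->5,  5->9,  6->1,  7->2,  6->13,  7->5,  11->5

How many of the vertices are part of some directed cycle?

5

A vertex is on a directed cycle iff it belongs to a strongly connected component of size ≥ 2 (or has a self-loop).
The vertices on cycles are {2, 3, 4, 5, 7} — 5 in total.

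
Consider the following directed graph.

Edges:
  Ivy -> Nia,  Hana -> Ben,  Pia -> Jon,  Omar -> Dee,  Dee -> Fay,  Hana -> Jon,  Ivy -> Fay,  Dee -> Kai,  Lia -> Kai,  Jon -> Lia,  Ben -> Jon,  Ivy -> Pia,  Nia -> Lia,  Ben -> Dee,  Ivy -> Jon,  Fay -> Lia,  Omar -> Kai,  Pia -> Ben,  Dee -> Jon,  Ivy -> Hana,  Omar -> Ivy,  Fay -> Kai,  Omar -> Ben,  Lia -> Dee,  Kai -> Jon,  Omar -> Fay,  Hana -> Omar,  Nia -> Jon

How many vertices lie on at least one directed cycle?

8

A vertex is on a directed cycle iff it belongs to a strongly connected component of size ≥ 2 (or has a self-loop).
The vertices on cycles are {Dee, Fay, Ivy, Jon, Kai, Lia, Hana, Omar} — 8 in total.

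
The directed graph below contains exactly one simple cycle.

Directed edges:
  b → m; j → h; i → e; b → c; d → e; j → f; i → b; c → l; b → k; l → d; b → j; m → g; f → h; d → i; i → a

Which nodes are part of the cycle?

DFS with gray/black marking from i:
i gray
  b gray
    j gray
      f gray
        h gray
        h black
      f black
      j→h: h black — skip
    j black
    c gray
      l gray
        d gray
          e gray
          e black
          d→i: i is gray → back edge
Back edge closes the cycle i → b → c → l → d → i; its vertices are {b, c, d, i, l}.

b, c, d, i, l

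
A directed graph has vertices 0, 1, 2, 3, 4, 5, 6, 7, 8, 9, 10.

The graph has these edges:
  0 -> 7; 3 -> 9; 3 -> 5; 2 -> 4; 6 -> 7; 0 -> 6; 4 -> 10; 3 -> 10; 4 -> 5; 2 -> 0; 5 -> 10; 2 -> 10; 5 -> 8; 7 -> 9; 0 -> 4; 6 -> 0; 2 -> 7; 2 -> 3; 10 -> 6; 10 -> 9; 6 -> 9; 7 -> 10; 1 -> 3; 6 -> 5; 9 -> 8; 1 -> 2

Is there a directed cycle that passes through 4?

Yes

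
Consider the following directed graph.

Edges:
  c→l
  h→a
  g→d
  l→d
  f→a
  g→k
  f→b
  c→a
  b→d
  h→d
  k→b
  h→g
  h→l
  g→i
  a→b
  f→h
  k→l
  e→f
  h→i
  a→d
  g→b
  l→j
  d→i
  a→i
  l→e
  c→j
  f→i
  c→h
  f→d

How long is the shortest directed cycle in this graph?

4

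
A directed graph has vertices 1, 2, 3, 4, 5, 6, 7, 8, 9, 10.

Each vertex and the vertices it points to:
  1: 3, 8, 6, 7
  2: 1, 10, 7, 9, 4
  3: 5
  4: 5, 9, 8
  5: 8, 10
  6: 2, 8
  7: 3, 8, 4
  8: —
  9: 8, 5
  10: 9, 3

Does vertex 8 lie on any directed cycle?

No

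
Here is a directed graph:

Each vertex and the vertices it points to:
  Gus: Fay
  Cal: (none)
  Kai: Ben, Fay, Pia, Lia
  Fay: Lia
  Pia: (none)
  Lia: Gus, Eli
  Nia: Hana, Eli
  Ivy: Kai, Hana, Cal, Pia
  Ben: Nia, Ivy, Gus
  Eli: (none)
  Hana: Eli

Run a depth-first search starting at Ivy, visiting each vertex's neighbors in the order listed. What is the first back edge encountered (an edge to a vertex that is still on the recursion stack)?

DFS from Ivy (visiting each vertex's neighbors in the order listed); mark gray on enter, black on exit:
Ivy gray
  Kai gray
    Ben gray
      Nia gray
        Hana gray
          Eli gray
          Eli black
        Hana black
        Nia→Eli: Eli black — skip
      Nia black
      Ben→Ivy: Ivy is gray → back edge
First back edge: Ben → Ivy.

Ben->Ivy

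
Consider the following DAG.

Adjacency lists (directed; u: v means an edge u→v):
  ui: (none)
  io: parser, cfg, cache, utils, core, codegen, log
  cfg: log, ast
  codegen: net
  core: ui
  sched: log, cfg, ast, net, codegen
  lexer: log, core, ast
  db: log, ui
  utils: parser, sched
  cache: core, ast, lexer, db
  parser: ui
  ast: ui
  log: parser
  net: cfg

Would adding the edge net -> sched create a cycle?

Adding net→sched creates a cycle iff sched can already reach net.
Path from sched: sched → net.
So sched → … → net → sched is a cycle.

Yes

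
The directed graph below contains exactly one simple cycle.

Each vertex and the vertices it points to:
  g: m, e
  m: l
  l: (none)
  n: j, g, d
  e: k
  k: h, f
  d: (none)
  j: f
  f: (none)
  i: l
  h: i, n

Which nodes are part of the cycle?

e, g, h, k, n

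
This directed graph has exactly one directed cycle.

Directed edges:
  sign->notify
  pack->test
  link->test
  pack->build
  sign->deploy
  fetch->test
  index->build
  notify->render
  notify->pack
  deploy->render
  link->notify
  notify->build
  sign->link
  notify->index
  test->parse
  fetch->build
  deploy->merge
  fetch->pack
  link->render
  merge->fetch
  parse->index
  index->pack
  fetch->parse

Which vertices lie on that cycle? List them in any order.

DFS with gray/black marking from test:
test gray
  parse gray
    index gray
      pack gray
        pack→test: test is gray → back edge
Back edge closes the cycle test → parse → index → pack → test; its vertices are {pack, test, index, parse}.

pack, test, index, parse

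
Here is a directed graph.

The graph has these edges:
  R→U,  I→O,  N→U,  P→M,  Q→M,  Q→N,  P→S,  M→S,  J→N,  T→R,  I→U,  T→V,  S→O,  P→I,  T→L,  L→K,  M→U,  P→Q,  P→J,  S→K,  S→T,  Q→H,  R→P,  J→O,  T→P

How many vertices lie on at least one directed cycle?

6

A vertex is on a directed cycle iff it belongs to a strongly connected component of size ≥ 2 (or has a self-loop).
The vertices on cycles are {M, P, Q, R, S, T} — 6 in total.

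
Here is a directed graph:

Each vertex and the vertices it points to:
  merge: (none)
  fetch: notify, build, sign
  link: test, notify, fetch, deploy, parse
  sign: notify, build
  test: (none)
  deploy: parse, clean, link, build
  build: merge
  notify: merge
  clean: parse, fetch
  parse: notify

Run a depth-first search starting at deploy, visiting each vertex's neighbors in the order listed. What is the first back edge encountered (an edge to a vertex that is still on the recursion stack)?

link→deploy

DFS from deploy (visiting each vertex's neighbors in the order listed); mark gray on enter, black on exit:
deploy gray
  parse gray
    notify gray
      merge gray
      merge black
    notify black
  parse black
  clean gray
    clean→parse: parse black — skip
    fetch gray
      fetch→notify: notify black — skip
      build gray
        build→merge: merge black — skip
      build black
      sign gray
        sign→notify: notify black — skip
        sign→build: build black — skip
      sign black
    fetch black
  clean black
  link gray
    test gray
    test black
    link→notify: notify black — skip
    link→fetch: fetch black — skip
    link→deploy: deploy is gray → back edge
First back edge: link → deploy.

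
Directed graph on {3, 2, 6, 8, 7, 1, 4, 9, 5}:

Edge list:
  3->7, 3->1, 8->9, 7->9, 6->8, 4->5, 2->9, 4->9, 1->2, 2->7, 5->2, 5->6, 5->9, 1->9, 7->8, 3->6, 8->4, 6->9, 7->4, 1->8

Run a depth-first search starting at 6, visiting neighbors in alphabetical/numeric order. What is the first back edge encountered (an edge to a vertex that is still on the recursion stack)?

7→4

DFS from 6 (visiting neighbors in alphabetical/numeric order); mark gray on enter, black on exit:
6 gray
  8 gray
    4 gray
      5 gray
        2 gray
          7 gray
            7→4: 4 is gray → back edge
First back edge: 7 → 4.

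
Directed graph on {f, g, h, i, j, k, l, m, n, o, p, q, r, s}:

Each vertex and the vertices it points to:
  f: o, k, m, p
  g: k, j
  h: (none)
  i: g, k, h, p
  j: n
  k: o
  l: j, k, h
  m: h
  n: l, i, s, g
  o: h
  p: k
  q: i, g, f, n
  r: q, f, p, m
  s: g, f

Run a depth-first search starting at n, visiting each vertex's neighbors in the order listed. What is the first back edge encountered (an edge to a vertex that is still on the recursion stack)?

j→n

DFS from n (visiting each vertex's neighbors in the order listed); mark gray on enter, black on exit:
n gray
  l gray
    j gray
      j→n: n is gray → back edge
First back edge: j → n.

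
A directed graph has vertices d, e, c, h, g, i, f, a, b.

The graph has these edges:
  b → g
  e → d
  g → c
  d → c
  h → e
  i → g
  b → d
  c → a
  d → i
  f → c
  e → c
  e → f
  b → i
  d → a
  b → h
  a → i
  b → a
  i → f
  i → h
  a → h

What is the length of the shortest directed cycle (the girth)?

For each vertex v, BFS finds the shortest path from v back to v.
The shortest such closed walk is a → h → e → c → a, length 4.

4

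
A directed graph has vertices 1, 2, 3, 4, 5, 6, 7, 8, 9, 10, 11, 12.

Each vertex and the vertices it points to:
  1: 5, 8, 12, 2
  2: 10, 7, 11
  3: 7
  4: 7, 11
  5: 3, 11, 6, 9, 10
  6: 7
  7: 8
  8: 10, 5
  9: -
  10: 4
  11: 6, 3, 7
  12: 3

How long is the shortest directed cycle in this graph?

4

For each vertex v, BFS finds the shortest path from v back to v.
The shortest such closed walk is 8 → 5 → 6 → 7 → 8, length 4.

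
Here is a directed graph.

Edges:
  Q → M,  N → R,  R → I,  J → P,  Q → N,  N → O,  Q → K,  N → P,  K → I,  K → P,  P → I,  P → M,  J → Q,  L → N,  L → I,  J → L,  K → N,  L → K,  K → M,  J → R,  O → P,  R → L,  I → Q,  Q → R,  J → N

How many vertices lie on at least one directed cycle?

8

A vertex is on a directed cycle iff it belongs to a strongly connected component of size ≥ 2 (or has a self-loop).
The vertices on cycles are {I, K, L, N, O, P, Q, R} — 8 in total.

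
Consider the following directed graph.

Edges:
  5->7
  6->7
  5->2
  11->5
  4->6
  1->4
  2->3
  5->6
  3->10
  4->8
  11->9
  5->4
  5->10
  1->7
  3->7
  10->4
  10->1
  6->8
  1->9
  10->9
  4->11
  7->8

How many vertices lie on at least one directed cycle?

A vertex is on a directed cycle iff it belongs to a strongly connected component of size ≥ 2 (or has a self-loop).
The vertices on cycles are {1, 2, 3, 4, 5, 10, 11} — 7 in total.

7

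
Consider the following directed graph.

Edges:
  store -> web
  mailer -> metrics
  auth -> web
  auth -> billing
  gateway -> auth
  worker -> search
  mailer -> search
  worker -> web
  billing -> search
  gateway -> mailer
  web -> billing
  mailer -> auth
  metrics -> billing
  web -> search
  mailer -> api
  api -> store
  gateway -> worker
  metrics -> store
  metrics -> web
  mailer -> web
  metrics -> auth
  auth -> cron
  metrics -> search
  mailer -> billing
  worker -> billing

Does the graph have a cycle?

No

DFS with white/gray/black marking, starting from mailer:
mailer gray
  auth gray
    web gray
      search gray
      search black
      billing gray
        billing→search: search black — skip
      billing black
    web black
    auth→billing: billing black — skip
    cron gray
    cron black
  auth black
  mailer→web: web black — skip
  metrics gray
    metrics→web: web black — skip
    metrics→billing: billing black — skip
    metrics→search: search black — skip
    store gray
      store→web: web black — skip
    store black
    metrics→auth: auth black — skip
  metrics black
  mailer→billing: billing black — skip
  mailer→search: search black — skip
  api gray
    api→store: store black — skip
  api black
mailer black
worker gray
  worker→billing: billing black — skip
  worker→search: search black — skip
  worker→web: web black — skip
worker black
gateway gray
  gateway→worker: worker black — skip
  gateway→mailer: mailer black — skip
  gateway→auth: auth black — skip
gateway black
Every edge goes to a white or black vertex — no back edge, so the graph is acyclic.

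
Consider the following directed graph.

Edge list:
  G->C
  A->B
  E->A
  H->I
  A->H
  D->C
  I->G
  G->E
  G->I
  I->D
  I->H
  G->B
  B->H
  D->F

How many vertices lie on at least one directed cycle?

6

A vertex is on a directed cycle iff it belongs to a strongly connected component of size ≥ 2 (or has a self-loop).
The vertices on cycles are {A, B, E, G, H, I} — 6 in total.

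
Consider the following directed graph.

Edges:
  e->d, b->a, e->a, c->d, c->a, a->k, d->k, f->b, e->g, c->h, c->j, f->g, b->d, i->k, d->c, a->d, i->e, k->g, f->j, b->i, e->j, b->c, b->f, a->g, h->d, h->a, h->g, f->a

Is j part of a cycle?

No

j lies on a cycle iff there is a path from j back to itself.
Exploring from j, it never reaches itself; equivalently, its strongly connected component is a singleton.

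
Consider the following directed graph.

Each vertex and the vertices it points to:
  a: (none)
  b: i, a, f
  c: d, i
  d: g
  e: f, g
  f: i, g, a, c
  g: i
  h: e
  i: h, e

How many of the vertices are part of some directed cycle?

A vertex is on a directed cycle iff it belongs to a strongly connected component of size ≥ 2 (or has a self-loop).
The vertices on cycles are {c, d, e, f, g, h, i} — 7 in total.

7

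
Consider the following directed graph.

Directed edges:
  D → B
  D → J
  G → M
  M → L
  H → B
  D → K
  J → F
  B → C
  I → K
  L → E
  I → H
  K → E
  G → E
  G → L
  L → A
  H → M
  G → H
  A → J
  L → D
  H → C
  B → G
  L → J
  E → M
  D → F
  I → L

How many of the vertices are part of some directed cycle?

8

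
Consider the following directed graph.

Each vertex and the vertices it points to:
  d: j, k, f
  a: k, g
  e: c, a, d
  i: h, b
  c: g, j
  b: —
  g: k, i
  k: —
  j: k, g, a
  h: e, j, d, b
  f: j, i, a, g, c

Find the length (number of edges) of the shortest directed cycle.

4

For each vertex v, BFS finds the shortest path from v back to v.
The shortest such closed walk is i → h → j → g → i, length 4.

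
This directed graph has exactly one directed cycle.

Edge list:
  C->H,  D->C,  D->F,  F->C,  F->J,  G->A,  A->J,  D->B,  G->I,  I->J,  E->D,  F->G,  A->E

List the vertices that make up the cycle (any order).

DFS with gray/black marking from D:
D gray
  F gray
    G gray
      A gray
        E gray
          E→D: D is gray → back edge
Back edge closes the cycle D → F → G → A → E → D; its vertices are {A, D, E, F, G}.

A, D, E, F, G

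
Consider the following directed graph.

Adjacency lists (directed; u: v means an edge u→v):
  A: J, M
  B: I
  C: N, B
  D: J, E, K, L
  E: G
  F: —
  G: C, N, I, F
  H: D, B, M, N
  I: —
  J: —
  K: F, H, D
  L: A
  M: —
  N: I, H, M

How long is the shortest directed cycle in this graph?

For each vertex v, BFS finds the shortest path from v back to v.
The shortest such closed walk is D → K → D, length 2.

2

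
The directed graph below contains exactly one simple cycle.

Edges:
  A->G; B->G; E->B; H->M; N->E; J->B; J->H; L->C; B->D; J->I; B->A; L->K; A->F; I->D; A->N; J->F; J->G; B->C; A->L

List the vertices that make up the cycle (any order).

A, B, E, N

DFS with gray/black marking from B:
B gray
  C gray
  C black
  G gray
  G black
  A gray
    F gray
    F black
    A→G: G black — skip
    L gray
      K gray
      K black
      L→C: C black — skip
    L black
    N gray
      E gray
        E→B: B is gray → back edge
Back edge closes the cycle B → A → N → E → B; its vertices are {A, B, E, N}.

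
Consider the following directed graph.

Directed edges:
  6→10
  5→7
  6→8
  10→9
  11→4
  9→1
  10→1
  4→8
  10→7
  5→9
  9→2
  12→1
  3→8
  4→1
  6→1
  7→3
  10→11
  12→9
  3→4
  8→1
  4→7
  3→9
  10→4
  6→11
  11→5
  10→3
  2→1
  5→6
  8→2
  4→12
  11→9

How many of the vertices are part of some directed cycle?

7

A vertex is on a directed cycle iff it belongs to a strongly connected component of size ≥ 2 (or has a self-loop).
The vertices on cycles are {3, 4, 5, 6, 7, 10, 11} — 7 in total.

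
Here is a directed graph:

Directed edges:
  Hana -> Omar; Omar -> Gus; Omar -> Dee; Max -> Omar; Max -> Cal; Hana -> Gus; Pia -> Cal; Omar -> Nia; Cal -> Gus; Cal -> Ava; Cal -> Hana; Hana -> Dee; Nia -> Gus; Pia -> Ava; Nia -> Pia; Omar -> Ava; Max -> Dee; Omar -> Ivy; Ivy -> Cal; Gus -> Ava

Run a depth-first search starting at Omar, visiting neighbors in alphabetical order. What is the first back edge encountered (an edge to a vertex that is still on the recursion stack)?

Hana→Omar

DFS from Omar (visiting neighbors in alphabetical order); mark gray on enter, black on exit:
Omar gray
  Ava gray
  Ava black
  Dee gray
  Dee black
  Gus gray
    Gus→Ava: Ava black — skip
  Gus black
  Ivy gray
    Cal gray
      Cal→Ava: Ava black — skip
      Cal→Gus: Gus black — skip
      Hana gray
        Hana→Dee: Dee black — skip
        Hana→Gus: Gus black — skip
        Hana→Omar: Omar is gray → back edge
First back edge: Hana → Omar.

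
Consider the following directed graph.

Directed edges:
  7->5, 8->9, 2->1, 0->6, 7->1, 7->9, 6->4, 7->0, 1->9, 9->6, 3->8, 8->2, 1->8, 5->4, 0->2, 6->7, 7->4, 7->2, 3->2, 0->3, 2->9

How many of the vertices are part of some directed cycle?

8

A vertex is on a directed cycle iff it belongs to a strongly connected component of size ≥ 2 (or has a self-loop).
The vertices on cycles are {0, 1, 2, 3, 6, 7, 8, 9} — 8 in total.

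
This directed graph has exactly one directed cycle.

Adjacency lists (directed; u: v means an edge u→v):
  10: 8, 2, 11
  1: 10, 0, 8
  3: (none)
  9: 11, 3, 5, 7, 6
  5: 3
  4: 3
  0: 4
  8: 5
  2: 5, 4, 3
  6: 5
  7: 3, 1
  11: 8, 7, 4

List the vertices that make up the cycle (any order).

1, 7, 10, 11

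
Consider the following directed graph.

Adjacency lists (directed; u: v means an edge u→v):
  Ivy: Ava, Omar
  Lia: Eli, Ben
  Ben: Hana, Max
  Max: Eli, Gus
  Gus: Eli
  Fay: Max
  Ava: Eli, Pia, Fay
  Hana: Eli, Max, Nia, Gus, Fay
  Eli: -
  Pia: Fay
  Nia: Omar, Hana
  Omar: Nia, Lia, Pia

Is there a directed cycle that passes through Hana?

Yes

Hana is on a cycle iff Hana can reach itself via ≥1 edge.
Hana → Nia → Hana — yes.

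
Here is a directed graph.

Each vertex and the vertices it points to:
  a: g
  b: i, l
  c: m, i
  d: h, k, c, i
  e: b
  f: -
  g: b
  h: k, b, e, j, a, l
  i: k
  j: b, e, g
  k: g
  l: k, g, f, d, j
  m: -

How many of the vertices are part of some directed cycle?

A vertex is on a directed cycle iff it belongs to a strongly connected component of size ≥ 2 (or has a self-loop).
The vertices on cycles are {a, b, c, d, e, g, h, i, j, k, l} — 11 in total.

11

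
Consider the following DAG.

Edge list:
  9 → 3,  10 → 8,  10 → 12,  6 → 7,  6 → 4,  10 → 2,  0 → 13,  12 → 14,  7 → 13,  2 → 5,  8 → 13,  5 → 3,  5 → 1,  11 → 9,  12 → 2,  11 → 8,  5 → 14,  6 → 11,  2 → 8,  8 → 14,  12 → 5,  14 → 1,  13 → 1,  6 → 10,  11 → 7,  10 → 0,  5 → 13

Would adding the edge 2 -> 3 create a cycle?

Adding 2→3 creates a cycle iff 3 can already reach 2.
Explore from 3: no path reaches 2. The graph stays acyclic.

No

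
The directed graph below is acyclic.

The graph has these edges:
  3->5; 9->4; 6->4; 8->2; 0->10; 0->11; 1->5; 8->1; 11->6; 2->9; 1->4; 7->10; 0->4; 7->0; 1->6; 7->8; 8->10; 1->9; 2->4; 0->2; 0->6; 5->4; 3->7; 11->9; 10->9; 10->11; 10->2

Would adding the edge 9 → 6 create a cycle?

No

Adding 9→6 creates a cycle iff 6 can already reach 9.
Explore from 6: no path reaches 9. The graph stays acyclic.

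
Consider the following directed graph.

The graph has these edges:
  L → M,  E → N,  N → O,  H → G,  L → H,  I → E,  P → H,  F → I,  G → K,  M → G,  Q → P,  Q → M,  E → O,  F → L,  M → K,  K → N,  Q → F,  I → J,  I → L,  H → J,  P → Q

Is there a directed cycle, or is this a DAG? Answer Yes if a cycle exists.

Yes

DFS with white/gray/black marking, starting from G:
G gray
  K gray
    N gray
      O gray
      O black
    N black
  K black
G black
F gray
  I gray
    E gray
      E→N: N black — skip
      E→O: O black — skip
    E black
    L gray
      H gray
        H→G: G black — skip
        J gray
        J black
      H black
      M gray
        M→K: K black — skip
        M→G: G black — skip
      M black
    L black
    I→J: J black — skip
  I black
  F→L: L black — skip
F black
P gray
  Q gray
    Q→F: F black — skip
    Q→P: P is gray → back edge
Back edge found, so a cycle exists: P → Q → P.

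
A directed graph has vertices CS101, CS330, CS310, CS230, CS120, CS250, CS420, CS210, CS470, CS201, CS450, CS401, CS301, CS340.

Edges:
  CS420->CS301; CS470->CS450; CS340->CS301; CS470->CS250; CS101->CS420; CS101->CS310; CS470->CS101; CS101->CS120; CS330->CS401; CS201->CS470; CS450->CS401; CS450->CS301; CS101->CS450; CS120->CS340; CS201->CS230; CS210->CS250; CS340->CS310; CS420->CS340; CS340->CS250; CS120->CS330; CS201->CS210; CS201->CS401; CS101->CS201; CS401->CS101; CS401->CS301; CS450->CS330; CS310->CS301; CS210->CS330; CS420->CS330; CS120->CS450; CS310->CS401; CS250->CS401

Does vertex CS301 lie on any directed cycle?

CS301 lies on a cycle iff there is a path from CS301 back to itself.
Exploring from CS301, it never reaches itself; equivalently, its strongly connected component is a singleton.

No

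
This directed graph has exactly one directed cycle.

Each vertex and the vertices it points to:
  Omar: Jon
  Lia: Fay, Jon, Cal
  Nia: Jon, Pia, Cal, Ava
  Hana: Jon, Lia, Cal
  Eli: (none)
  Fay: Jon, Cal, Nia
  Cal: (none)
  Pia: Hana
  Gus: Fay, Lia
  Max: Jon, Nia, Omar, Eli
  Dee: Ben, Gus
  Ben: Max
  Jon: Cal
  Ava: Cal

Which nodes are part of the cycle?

Fay, Lia, Nia, Pia, Hana

DFS with gray/black marking from Fay:
Fay gray
  Jon gray
    Cal gray
    Cal black
  Jon black
  Fay→Cal: Cal black — skip
  Nia gray
    Nia→Jon: Jon black — skip
    Pia gray
      Hana gray
        Hana→Jon: Jon black — skip
        Lia gray
          Lia→Fay: Fay is gray → back edge
Back edge closes the cycle Fay → Nia → Pia → Hana → Lia → Fay; its vertices are {Fay, Lia, Nia, Pia, Hana}.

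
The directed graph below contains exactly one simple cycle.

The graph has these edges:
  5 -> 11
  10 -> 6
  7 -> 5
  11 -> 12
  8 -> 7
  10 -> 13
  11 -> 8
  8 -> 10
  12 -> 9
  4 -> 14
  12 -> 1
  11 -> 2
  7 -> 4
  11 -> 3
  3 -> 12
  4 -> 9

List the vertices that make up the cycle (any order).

5, 7, 8, 11

DFS with gray/black marking from 5:
5 gray
  11 gray
    3 gray
      12 gray
        9 gray
        9 black
        1 gray
        1 black
      12 black
    3 black
    8 gray
      7 gray
        4 gray
          4→9: 9 black — skip
          14 gray
          14 black
        4 black
        7→5: 5 is gray → back edge
Back edge closes the cycle 5 → 11 → 8 → 7 → 5; its vertices are {5, 7, 8, 11}.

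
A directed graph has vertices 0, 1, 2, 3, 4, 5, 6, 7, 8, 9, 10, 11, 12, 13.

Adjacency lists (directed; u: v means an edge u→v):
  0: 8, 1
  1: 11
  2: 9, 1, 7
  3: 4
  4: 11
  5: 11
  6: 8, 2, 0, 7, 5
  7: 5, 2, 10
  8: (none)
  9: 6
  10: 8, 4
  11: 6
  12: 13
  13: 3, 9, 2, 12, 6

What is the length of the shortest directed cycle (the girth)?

2

For each vertex v, BFS finds the shortest path from v back to v.
The shortest such closed walk is 13 → 12 → 13, length 2.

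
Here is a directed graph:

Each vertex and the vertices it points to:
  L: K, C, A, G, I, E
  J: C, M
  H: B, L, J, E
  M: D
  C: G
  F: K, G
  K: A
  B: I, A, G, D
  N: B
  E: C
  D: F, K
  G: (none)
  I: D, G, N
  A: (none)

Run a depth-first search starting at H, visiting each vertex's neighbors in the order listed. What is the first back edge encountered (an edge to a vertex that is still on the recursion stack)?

DFS from H (visiting each vertex's neighbors in the order listed); mark gray on enter, black on exit:
H gray
  B gray
    I gray
      D gray
        F gray
          K gray
            A gray
            A black
          K black
          G gray
          G black
        F black
        D→K: K black — skip
      D black
      I→G: G black — skip
      N gray
        N→B: B is gray → back edge
First back edge: N → B.

N->B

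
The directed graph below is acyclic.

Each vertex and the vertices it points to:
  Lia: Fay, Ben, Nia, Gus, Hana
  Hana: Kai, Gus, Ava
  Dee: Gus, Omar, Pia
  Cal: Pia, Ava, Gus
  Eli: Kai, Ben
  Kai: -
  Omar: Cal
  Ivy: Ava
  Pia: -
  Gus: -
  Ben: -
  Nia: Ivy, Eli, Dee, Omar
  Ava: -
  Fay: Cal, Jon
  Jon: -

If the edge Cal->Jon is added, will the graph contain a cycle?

Adding Cal→Jon creates a cycle iff Jon can already reach Cal.
Explore from Jon: no path reaches Cal. The graph stays acyclic.

No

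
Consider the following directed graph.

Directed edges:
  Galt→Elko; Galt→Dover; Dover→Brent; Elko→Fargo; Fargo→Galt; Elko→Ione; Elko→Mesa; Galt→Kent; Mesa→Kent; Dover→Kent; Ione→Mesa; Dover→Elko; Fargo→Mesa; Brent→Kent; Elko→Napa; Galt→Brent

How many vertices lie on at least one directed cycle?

A vertex is on a directed cycle iff it belongs to a strongly connected component of size ≥ 2 (or has a self-loop).
The vertices on cycles are {Elko, Galt, Dover, Fargo} — 4 in total.

4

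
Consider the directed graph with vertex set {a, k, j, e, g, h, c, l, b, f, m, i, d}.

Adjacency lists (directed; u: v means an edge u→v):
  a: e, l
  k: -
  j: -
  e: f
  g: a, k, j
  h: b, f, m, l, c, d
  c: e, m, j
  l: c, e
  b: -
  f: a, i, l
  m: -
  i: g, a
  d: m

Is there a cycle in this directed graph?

Yes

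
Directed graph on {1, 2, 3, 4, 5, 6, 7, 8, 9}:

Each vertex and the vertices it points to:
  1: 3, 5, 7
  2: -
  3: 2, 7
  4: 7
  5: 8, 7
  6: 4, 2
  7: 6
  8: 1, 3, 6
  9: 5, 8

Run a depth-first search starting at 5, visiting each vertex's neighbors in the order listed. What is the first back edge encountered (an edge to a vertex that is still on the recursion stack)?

DFS from 5 (visiting each vertex's neighbors in the order listed); mark gray on enter, black on exit:
5 gray
  8 gray
    1 gray
      3 gray
        2 gray
        2 black
        7 gray
          6 gray
            4 gray
              4→7: 7 is gray → back edge
First back edge: 4 → 7.

4→7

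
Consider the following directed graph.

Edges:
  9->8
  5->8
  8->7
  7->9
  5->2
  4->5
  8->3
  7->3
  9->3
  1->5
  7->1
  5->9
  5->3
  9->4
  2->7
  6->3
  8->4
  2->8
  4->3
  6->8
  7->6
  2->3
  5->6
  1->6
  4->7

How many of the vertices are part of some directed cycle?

A vertex is on a directed cycle iff it belongs to a strongly connected component of size ≥ 2 (or has a self-loop).
The vertices on cycles are {1, 2, 4, 5, 6, 7, 8, 9} — 8 in total.

8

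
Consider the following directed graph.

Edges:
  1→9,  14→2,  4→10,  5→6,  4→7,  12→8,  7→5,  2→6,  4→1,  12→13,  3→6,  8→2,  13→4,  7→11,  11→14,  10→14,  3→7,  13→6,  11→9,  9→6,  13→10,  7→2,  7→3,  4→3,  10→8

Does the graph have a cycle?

Yes

DFS with white/gray/black marking, starting from 12:
12 gray
  8 gray
    2 gray
      6 gray
      6 black
    2 black
  8 black
  13 gray
    4 gray
      7 gray
        3 gray
          3→7: 7 is gray → back edge
Back edge found, so a cycle exists: 7 → 3 → 7.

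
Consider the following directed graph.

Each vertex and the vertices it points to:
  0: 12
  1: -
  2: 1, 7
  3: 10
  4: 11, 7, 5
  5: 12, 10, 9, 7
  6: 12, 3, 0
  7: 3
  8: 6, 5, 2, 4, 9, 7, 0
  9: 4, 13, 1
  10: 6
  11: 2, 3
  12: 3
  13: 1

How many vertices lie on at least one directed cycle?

8

A vertex is on a directed cycle iff it belongs to a strongly connected component of size ≥ 2 (or has a self-loop).
The vertices on cycles are {0, 3, 4, 5, 6, 9, 10, 12} — 8 in total.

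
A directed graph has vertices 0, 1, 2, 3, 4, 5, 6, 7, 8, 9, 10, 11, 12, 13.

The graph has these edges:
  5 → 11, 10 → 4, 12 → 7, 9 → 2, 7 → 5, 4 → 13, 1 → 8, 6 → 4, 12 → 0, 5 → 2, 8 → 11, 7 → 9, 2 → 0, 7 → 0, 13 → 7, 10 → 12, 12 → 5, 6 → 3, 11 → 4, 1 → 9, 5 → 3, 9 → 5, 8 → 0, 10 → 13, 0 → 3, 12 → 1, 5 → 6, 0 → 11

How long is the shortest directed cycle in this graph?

5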